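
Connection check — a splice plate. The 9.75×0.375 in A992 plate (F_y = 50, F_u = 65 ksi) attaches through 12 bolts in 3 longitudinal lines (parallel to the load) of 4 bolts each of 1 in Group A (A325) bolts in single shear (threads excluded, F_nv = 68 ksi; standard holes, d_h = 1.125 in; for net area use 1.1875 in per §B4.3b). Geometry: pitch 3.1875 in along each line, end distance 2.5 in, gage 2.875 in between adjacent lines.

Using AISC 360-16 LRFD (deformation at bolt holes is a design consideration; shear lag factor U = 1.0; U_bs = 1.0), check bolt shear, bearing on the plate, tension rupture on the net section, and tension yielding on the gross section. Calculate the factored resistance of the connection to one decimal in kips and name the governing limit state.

113.1 kips (net-section rupture governs)

Bolt shear: A_b = π(1)²/4 = 0.7854 in². φR_n = 0.75 × 68 × 0.7854 × 12 × 1 = 480.7 kips.
Bearing (0.375 in plate, F_u = 65 ksi): end bolts L_c = 2.5 − 1.125/2 = 1.9375, R_n = min(1.2×1.9375×0.375×65, 2.4×1×0.375×65) = 56.672 kips/bolt; interior L_c = 3.1875 − 1.125 = 2.0625, R_n = 58.5 kips/bolt. φR_n = 0.75 × (3×56.672 + 9×58.5) = 522.4 kips.
Tension rupture (net): A_n = (9.75 − 3×1.1875)×0.375 = 2.3203 in² (U = 1.0, A_e = A_n). φR_n = 0.75 × 65 × 2.3203 = 113.1 kips.
Tension yield (gross): A_g = 9.75×0.375 = 3.6563 in². φR_n = 0.90 × 50 × 3.6563 = 164.5 kips.
Governing: min(480.7, 522.4, 113.1, 164.5) = 113.1 kips → net-section rupture.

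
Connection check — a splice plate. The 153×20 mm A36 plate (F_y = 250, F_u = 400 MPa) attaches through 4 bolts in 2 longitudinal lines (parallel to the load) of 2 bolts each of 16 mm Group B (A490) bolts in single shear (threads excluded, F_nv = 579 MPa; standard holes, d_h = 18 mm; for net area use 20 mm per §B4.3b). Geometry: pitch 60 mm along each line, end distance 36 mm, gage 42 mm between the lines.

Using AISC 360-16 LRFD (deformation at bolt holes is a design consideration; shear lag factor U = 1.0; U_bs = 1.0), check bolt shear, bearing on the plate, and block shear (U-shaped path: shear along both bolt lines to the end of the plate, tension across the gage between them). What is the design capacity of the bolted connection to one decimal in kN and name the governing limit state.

349.2 kN (bolt shear governs)

Bolt shear: A_b = π(16)²/4 = 201.06 mm². φR_n = 0.75 × 579 × 201.06 × 4 × 1 = 349.2 kN.
Bearing (20 mm plate, F_u = 400 MPa): end bolts L_c = 36 − 18/2 = 27, R_n = min(1.2×27×20×400, 2.4×16×20×400) = 259.2 kN/bolt; interior L_c = 60 − 18 = 42, R_n = 307.2 kN/bolt. φR_n = 0.75 × (2×259.2 + 2×307.2) = 849.6 kN.
Block shear: shear path 2×[36+1×60] = 2×96 mm, A_gv = 3840, A_nv = 2×(96 − 1.5×20)×20 = 2640 mm²; tension across gage: (42 − 1×20)×20 = 440 mm². R_n = min(0.6×400×2640, 0.6×250×3840) + 1.0×400×440 = min(633.6, 576) + 176 = 752 kN. φR_n = 0.75 × 752 = 564.0 kN.
Governing: min(349.2, 849.6, 564.0) = 349.2 kN → bolt shear.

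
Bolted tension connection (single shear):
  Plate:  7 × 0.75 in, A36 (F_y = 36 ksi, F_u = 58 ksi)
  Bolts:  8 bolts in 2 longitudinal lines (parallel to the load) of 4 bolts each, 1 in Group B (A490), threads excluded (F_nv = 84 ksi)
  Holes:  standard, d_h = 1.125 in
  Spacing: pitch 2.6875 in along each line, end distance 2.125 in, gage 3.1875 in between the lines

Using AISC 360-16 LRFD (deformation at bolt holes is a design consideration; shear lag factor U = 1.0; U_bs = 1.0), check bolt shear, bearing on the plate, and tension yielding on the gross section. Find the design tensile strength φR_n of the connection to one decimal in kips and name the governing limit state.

170.1 kips (gross-section yield governs)

Bolt shear: A_b = π(1)²/4 = 0.7854 in². φR_n = 0.75 × 84 × 0.7854 × 8 × 1 = 395.8 kips.
Bearing (0.75 in plate, F_u = 58 ksi): end bolts L_c = 2.125 − 1.125/2 = 1.5625, R_n = min(1.2×1.5625×0.75×58, 2.4×1×0.75×58) = 81.563 kips/bolt; interior L_c = 2.6875 − 1.125 = 1.5625, R_n = 81.563 kips/bolt. φR_n = 0.75 × (2×81.563 + 6×81.563) = 489.4 kips.
Tension yield (gross): A_g = 7×0.75 = 5.25 in². φR_n = 0.90 × 36 × 5.25 = 170.1 kips.
Governing: min(395.8, 489.4, 170.1) = 170.1 kips → gross-section yield.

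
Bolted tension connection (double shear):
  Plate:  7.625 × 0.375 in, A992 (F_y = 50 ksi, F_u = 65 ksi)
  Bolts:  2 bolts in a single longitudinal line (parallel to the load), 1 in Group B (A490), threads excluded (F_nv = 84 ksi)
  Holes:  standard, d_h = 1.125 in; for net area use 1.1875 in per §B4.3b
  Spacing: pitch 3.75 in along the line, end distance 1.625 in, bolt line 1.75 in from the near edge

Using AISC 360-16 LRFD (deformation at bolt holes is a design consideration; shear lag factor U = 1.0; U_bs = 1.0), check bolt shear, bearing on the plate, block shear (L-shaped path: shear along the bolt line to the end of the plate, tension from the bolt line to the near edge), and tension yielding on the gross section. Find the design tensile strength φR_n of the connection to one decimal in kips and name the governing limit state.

Bolt shear: A_b = π(1)²/4 = 0.7854 in². φR_n = 0.75 × 84 × 0.7854 × 2 × 2 = 197.9 kips.
Bearing (0.375 in plate, F_u = 65 ksi): end bolts L_c = 1.625 − 1.125/2 = 1.0625, R_n = min(1.2×1.0625×0.375×65, 2.4×1×0.375×65) = 31.078 kips/bolt; interior L_c = 3.75 − 1.125 = 2.625, R_n = 58.5 kips/bolt. φR_n = 0.75 × (1×31.078 + 1×58.5) = 67.2 kips.
Block shear: shear path 1×[1.625+1×3.75] = 1×5.375 in, A_gv = 2.0156, A_nv = 1×(5.375 − 1.5×1.1875)×0.375 = 1.3477 in²; tension to near edge: (1.75 − 0.5×1.1875)×0.375 = 0.43359 in². R_n = min(0.6×65×1.3477, 0.6×50×2.0156) + 1.0×65×0.43359 = min(52.56, 60.468) + 28.183 = 80.743 kips. φR_n = 0.75 × 80.743 = 60.6 kips.
Tension yield (gross): A_g = 7.625×0.375 = 2.8594 in². φR_n = 0.90 × 50 × 2.8594 = 128.7 kips.
Governing: min(197.9, 67.2, 60.6, 128.7) = 60.6 kips → block shear.

60.6 kips (block shear governs)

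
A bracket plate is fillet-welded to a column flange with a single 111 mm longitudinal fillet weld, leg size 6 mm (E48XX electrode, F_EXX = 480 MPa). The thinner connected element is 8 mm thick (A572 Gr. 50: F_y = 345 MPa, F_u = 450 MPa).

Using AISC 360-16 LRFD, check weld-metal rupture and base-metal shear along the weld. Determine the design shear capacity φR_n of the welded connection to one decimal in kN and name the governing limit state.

Weld metal: throat = 0.707×6 = 4.242 mm, L = 111 mm. φR_n = 0.75 × 0.6 × 480 × 4.242 × 111 = 101.7 kN.
Base metal shear (8 mm plate): yield φR_n = 1.0×0.6×345×8×111 = 183.8 kN; rupture φR_n = 0.75×0.6×450×8×111 = 179.8 kN; take 179.8 kN (rupture).
Governing: min(101.7, 179.8) = 101.7 kN → weld metal.

101.7 kN (weld metal governs)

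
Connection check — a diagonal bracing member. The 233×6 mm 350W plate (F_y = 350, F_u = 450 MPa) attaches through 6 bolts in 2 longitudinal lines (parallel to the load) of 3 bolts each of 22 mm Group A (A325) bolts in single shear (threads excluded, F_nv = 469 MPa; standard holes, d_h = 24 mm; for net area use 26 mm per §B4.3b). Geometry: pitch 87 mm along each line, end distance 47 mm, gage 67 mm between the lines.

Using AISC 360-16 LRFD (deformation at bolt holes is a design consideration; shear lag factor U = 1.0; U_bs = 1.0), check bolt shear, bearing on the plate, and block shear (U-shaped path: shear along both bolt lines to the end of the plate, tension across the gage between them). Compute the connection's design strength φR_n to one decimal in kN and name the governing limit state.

Bolt shear: A_b = π(22)²/4 = 380.13 mm². φR_n = 0.75 × 469 × 380.13 × 6 × 1 = 802.3 kN.
Bearing (6 mm plate, F_u = 450 MPa): end bolts L_c = 47 − 24/2 = 35, R_n = min(1.2×35×6×450, 2.4×22×6×450) = 113.4 kN/bolt; interior L_c = 87 − 24 = 63, R_n = 142.56 kN/bolt. φR_n = 0.75 × (2×113.4 + 4×142.56) = 597.8 kN.
Block shear: shear path 2×[47+2×87] = 2×221 mm, A_gv = 2652, A_nv = 2×(221 − 2.5×26)×6 = 1872 mm²; tension across gage: (67 − 1×26)×6 = 246 mm². R_n = min(0.6×450×1872, 0.6×350×2652) + 1.0×450×246 = min(505.44, 556.92) + 110.7 = 616.14 kN. φR_n = 0.75 × 616.14 = 462.1 kN.
Governing: min(802.3, 597.8, 462.1) = 462.1 kN → block shear.

462.1 kN (block shear governs)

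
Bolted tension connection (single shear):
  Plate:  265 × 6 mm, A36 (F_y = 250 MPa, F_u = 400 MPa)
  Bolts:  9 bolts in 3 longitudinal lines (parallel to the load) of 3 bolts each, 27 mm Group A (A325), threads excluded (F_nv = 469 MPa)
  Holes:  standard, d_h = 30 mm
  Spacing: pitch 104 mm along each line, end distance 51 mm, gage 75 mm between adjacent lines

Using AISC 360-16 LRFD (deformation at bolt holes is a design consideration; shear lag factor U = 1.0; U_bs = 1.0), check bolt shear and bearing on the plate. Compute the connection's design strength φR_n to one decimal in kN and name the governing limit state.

Bolt shear: A_b = π(27)²/4 = 572.56 mm². φR_n = 0.75 × 469 × 572.56 × 9 × 1 = 1812.6 kN.
Bearing (6 mm plate, F_u = 400 MPa): end bolts L_c = 51 − 30/2 = 36, R_n = min(1.2×36×6×400, 2.4×27×6×400) = 103.68 kN/bolt; interior L_c = 104 − 30 = 74, R_n = 155.52 kN/bolt. φR_n = 0.75 × (3×103.68 + 6×155.52) = 933.1 kN.
Governing: min(1812.6, 933.1) = 933.1 kN → bearing.

933.1 kN (bearing governs)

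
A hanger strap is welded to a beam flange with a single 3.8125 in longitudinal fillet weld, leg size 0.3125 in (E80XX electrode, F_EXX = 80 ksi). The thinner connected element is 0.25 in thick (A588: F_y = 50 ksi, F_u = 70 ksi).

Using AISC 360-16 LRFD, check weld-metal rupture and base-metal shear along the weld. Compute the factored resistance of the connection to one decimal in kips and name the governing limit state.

28.6 kips (base-metal shear governs)

Weld metal: throat = 0.707×0.3125 = 0.22094 in, L = 3.8125 in. φR_n = 0.75 × 0.6 × 80 × 0.22094 × 3.8125 = 30.3 kips.
Base metal shear (0.25 in plate): yield φR_n = 1.0×0.6×50×0.25×3.8125 = 28.6 kips; rupture φR_n = 0.75×0.6×70×0.25×3.8125 = 30.0 kips; take 28.6 kips (yield).
Governing: min(30.3, 28.6) = 28.6 kips → base-metal shear.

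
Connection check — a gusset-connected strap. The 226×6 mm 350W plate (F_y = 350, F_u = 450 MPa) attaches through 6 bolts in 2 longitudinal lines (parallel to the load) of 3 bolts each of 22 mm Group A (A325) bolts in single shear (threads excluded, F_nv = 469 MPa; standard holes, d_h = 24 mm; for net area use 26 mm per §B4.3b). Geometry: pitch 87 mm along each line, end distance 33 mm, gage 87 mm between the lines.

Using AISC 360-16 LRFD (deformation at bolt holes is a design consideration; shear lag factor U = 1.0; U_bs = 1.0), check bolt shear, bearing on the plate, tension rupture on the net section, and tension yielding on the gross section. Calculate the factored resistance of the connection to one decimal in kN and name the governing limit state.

Bolt shear: A_b = π(22)²/4 = 380.13 mm². φR_n = 0.75 × 469 × 380.13 × 6 × 1 = 802.3 kN.
Bearing (6 mm plate, F_u = 450 MPa): end bolts L_c = 33 − 24/2 = 21, R_n = min(1.2×21×6×450, 2.4×22×6×450) = 68.04 kN/bolt; interior L_c = 87 − 24 = 63, R_n = 142.56 kN/bolt. φR_n = 0.75 × (2×68.04 + 4×142.56) = 529.7 kN.
Tension rupture (net): A_n = (226 − 2×26)×6 = 1044 mm² (U = 1.0, A_e = A_n). φR_n = 0.75 × 450 × 1044 = 352.4 kN.
Tension yield (gross): A_g = 226×6 = 1356 mm². φR_n = 0.90 × 350 × 1356 = 427.1 kN.
Governing: min(802.3, 529.7, 352.4, 427.1) = 352.4 kN → net-section rupture.

352.4 kN (net-section rupture governs)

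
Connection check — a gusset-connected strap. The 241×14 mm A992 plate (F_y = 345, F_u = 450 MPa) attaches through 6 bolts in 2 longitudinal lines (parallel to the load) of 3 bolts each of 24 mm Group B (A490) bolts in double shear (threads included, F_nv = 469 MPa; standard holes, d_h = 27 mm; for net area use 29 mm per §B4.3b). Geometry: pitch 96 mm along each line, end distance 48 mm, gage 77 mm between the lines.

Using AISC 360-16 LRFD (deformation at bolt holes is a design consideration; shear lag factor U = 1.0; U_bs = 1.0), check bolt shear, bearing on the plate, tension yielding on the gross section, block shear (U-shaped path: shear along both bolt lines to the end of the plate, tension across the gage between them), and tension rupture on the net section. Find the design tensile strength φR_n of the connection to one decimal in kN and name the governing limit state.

Bolt shear: A_b = π(24)²/4 = 452.39 mm². φR_n = 0.75 × 469 × 452.39 × 6 × 2 = 1909.5 kN.
Bearing (14 mm plate, F_u = 450 MPa): end bolts L_c = 48 − 27/2 = 34.5, R_n = min(1.2×34.5×14×450, 2.4×24×14×450) = 260.82 kN/bolt; interior L_c = 96 − 27 = 69, R_n = 362.88 kN/bolt. φR_n = 0.75 × (2×260.82 + 4×362.88) = 1479.9 kN.
Tension yield (gross): A_g = 241×14 = 3374 mm². φR_n = 0.90 × 345 × 3374 = 1047.6 kN.
Block shear: shear path 2×[48+2×96] = 2×240 mm, A_gv = 6720, A_nv = 2×(240 − 2.5×29)×14 = 4690 mm²; tension across gage: (77 − 1×29)×14 = 672 mm². R_n = min(0.6×450×4690, 0.6×345×6720) + 1.0×450×672 = min(1266.3, 1391) + 302.4 = 1568.7 kN. φR_n = 0.75 × 1568.7 = 1176.5 kN.
Tension rupture (net): A_n = (241 − 2×29)×14 = 2562 mm² (U = 1.0, A_e = A_n). φR_n = 0.75 × 450 × 2562 = 864.7 kN.
Governing: min(1909.5, 1479.9, 1047.6, 1176.5, 864.7) = 864.7 kN → net-section rupture.

864.7 kN (net-section rupture governs)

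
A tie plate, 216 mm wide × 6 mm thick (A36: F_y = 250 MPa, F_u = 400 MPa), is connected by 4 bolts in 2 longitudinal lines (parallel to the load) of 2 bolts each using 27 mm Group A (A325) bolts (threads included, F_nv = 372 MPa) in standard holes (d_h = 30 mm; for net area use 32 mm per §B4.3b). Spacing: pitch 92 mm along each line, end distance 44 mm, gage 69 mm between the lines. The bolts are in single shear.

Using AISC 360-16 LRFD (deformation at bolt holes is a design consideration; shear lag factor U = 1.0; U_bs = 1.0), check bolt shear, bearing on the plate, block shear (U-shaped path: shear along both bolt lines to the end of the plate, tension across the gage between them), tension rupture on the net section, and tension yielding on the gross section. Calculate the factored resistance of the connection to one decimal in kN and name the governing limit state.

Bolt shear: A_b = π(27)²/4 = 572.56 mm². φR_n = 0.75 × 372 × 572.56 × 4 × 1 = 639.0 kN.
Bearing (6 mm plate, F_u = 400 MPa): end bolts L_c = 44 − 30/2 = 29, R_n = min(1.2×29×6×400, 2.4×27×6×400) = 83.52 kN/bolt; interior L_c = 92 − 30 = 62, R_n = 155.52 kN/bolt. φR_n = 0.75 × (2×83.52 + 2×155.52) = 358.6 kN.
Block shear: shear path 2×[44+1×92] = 2×136 mm, A_gv = 1632, A_nv = 2×(136 − 1.5×32)×6 = 1056 mm²; tension across gage: (69 − 1×32)×6 = 222 mm². R_n = min(0.6×400×1056, 0.6×250×1632) + 1.0×400×222 = min(253.44, 244.8) + 88.8 = 333.6 kN. φR_n = 0.75 × 333.6 = 250.2 kN.
Tension rupture (net): A_n = (216 − 2×32)×6 = 912 mm² (U = 1.0, A_e = A_n). φR_n = 0.75 × 400 × 912 = 273.6 kN.
Tension yield (gross): A_g = 216×6 = 1296 mm². φR_n = 0.90 × 250 × 1296 = 291.6 kN.
Governing: min(639.0, 358.6, 250.2, 273.6, 291.6) = 250.2 kN → block shear.

250.2 kN (block shear governs)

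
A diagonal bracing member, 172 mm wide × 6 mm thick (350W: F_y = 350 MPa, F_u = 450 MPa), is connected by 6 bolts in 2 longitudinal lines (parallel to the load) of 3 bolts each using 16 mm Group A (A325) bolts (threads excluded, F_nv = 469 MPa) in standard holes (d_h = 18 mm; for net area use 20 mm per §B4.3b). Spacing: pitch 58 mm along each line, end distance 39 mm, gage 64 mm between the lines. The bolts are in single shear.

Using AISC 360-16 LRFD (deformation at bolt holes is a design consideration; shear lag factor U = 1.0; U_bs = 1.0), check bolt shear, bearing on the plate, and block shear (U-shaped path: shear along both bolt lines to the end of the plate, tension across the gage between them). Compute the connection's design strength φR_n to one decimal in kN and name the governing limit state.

Bolt shear: A_b = π(16)²/4 = 201.06 mm². φR_n = 0.75 × 469 × 201.06 × 6 × 1 = 424.3 kN.
Bearing (6 mm plate, F_u = 450 MPa): end bolts L_c = 39 − 18/2 = 30, R_n = min(1.2×30×6×450, 2.4×16×6×450) = 97.2 kN/bolt; interior L_c = 58 − 18 = 40, R_n = 103.68 kN/bolt. φR_n = 0.75 × (2×97.2 + 4×103.68) = 456.8 kN.
Block shear: shear path 2×[39+2×58] = 2×155 mm, A_gv = 1860, A_nv = 2×(155 − 2.5×20)×6 = 1260 mm²; tension across gage: (64 − 1×20)×6 = 264 mm². R_n = min(0.6×450×1260, 0.6×350×1860) + 1.0×450×264 = min(340.2, 390.6) + 118.8 = 459 kN. φR_n = 0.75 × 459 = 344.3 kN.
Governing: min(424.3, 456.8, 344.3) = 344.3 kN → block shear.

344.3 kN (block shear governs)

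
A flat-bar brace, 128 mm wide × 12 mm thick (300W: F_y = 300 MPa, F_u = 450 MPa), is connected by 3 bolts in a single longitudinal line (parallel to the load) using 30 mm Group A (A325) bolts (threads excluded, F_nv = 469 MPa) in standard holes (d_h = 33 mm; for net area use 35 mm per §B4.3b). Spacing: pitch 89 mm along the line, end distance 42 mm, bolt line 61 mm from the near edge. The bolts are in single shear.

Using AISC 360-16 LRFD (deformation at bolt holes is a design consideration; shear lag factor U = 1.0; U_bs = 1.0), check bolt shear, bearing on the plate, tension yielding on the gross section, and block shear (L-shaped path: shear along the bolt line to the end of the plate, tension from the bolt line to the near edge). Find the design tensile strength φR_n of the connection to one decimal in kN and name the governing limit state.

Bolt shear: A_b = π(30)²/4 = 706.86 mm². φR_n = 0.75 × 469 × 706.86 × 3 × 1 = 745.9 kN.
Bearing (12 mm plate, F_u = 450 MPa): end bolts L_c = 42 − 33/2 = 25.5, R_n = min(1.2×25.5×12×450, 2.4×30×12×450) = 165.24 kN/bolt; interior L_c = 89 − 33 = 56, R_n = 362.88 kN/bolt. φR_n = 0.75 × (1×165.24 + 2×362.88) = 668.3 kN.
Tension yield (gross): A_g = 128×12 = 1536 mm². φR_n = 0.90 × 300 × 1536 = 414.7 kN.
Block shear: shear path 1×[42+2×89] = 1×220 mm, A_gv = 2640, A_nv = 1×(220 − 2.5×35)×12 = 1590 mm²; tension to near edge: (61 − 0.5×35)×12 = 522 mm². R_n = min(0.6×450×1590, 0.6×300×2640) + 1.0×450×522 = min(429.3, 475.2) + 234.9 = 664.2 kN. φR_n = 0.75 × 664.2 = 498.2 kN.
Governing: min(745.9, 668.3, 414.7, 498.2) = 414.7 kN → gross-section yield.

414.7 kN (gross-section yield governs)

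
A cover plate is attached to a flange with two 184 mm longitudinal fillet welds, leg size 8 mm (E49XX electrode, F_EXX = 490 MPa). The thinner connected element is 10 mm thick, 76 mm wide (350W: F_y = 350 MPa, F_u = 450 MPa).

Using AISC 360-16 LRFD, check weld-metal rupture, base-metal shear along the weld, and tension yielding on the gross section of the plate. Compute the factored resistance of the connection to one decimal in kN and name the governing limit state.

239.4 kN (gross-section yield governs)

Weld metal: throat = 0.707×8 = 5.656 mm, L = 2×184 = 368 mm. φR_n = 0.75 × 0.6 × 490 × 5.656 × 368 = 459.0 kN.
Base metal shear (10 mm plate): yield φR_n = 1.0×0.6×350×10×368 = 772.8 kN; rupture φR_n = 0.75×0.6×450×10×368 = 745.2 kN; take 745.2 kN (rupture).
Tension yield (gross): A_g = 76×10 = 760 mm². φR_n = 0.90 × 350 × 760 = 239.4 kN.
Governing: min(459.0, 745.2, 239.4) = 239.4 kN → gross-section yield.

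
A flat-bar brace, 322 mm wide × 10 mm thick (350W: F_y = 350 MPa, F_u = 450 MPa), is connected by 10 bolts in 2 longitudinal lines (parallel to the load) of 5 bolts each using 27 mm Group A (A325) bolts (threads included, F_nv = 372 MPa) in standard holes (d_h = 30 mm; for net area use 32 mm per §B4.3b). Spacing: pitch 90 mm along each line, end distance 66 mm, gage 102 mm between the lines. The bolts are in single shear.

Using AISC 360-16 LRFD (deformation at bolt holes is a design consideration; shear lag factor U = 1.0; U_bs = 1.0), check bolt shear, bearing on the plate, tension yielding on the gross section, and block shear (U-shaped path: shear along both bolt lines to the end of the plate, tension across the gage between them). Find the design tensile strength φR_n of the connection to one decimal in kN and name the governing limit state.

1014.3 kN (gross-section yield governs)

Bolt shear: A_b = π(27)²/4 = 572.56 mm². φR_n = 0.75 × 372 × 572.56 × 10 × 1 = 1597.4 kN.
Bearing (10 mm plate, F_u = 450 MPa): end bolts L_c = 66 − 30/2 = 51, R_n = min(1.2×51×10×450, 2.4×27×10×450) = 275.4 kN/bolt; interior L_c = 90 − 30 = 60, R_n = 291.6 kN/bolt. φR_n = 0.75 × (2×275.4 + 8×291.6) = 2162.7 kN.
Tension yield (gross): A_g = 322×10 = 3220 mm². φR_n = 0.90 × 350 × 3220 = 1014.3 kN.
Block shear: shear path 2×[66+4×90] = 2×426 mm, A_gv = 8520, A_nv = 2×(426 − 4.5×32)×10 = 5640 mm²; tension across gage: (102 − 1×32)×10 = 700 mm². R_n = min(0.6×450×5640, 0.6×350×8520) + 1.0×450×700 = min(1522.8, 1789.2) + 315 = 1837.8 kN. φR_n = 0.75 × 1837.8 = 1378.4 kN.
Governing: min(1597.4, 2162.7, 1014.3, 1378.4) = 1014.3 kN → gross-section yield.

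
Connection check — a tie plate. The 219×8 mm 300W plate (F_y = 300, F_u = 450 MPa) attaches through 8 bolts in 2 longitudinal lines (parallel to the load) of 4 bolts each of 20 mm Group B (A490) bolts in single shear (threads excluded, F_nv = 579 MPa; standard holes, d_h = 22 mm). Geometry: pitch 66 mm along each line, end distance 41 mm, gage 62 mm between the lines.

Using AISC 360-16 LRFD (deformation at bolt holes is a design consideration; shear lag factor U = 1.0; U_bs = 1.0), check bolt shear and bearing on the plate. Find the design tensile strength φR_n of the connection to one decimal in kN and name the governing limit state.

972.0 kN (bearing governs)

Bolt shear: A_b = π(20)²/4 = 314.16 mm². φR_n = 0.75 × 579 × 314.16 × 8 × 1 = 1091.4 kN.
Bearing (8 mm plate, F_u = 450 MPa): end bolts L_c = 41 − 22/2 = 30, R_n = min(1.2×30×8×450, 2.4×20×8×450) = 129.6 kN/bolt; interior L_c = 66 − 22 = 44, R_n = 172.8 kN/bolt. φR_n = 0.75 × (2×129.6 + 6×172.8) = 972.0 kN.
Governing: min(1091.4, 972.0) = 972.0 kN → bearing.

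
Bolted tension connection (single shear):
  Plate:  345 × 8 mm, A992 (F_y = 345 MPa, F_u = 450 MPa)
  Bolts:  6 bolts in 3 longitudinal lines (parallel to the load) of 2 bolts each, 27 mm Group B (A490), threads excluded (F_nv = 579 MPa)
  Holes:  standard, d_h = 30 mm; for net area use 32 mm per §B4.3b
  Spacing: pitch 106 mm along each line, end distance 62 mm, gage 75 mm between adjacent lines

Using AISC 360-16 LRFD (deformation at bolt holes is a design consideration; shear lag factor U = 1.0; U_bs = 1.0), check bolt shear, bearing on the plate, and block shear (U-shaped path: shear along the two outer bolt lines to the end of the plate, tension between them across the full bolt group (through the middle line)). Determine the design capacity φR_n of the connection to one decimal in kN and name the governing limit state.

621.0 kN (block shear governs)

Bolt shear: A_b = π(27)²/4 = 572.56 mm². φR_n = 0.75 × 579 × 572.56 × 6 × 1 = 1491.8 kN.
Bearing (8 mm plate, F_u = 450 MPa): end bolts L_c = 62 − 30/2 = 47, R_n = min(1.2×47×8×450, 2.4×27×8×450) = 203.04 kN/bolt; interior L_c = 106 − 30 = 76, R_n = 233.28 kN/bolt. φR_n = 0.75 × (3×203.04 + 3×233.28) = 981.7 kN.
Block shear: shear path 2×[62+1×106] = 2×168 mm, A_gv = 2688, A_nv = 2×(168 − 1.5×32)×8 = 1920 mm²; tension across gage: (150 − 2×32)×8 = 688 mm². R_n = min(0.6×450×1920, 0.6×345×2688) + 1.0×450×688 = min(518.4, 556.42) + 309.6 = 828 kN. φR_n = 0.75 × 828 = 621.0 kN.
Governing: min(1491.8, 981.7, 621.0) = 621.0 kN → block shear.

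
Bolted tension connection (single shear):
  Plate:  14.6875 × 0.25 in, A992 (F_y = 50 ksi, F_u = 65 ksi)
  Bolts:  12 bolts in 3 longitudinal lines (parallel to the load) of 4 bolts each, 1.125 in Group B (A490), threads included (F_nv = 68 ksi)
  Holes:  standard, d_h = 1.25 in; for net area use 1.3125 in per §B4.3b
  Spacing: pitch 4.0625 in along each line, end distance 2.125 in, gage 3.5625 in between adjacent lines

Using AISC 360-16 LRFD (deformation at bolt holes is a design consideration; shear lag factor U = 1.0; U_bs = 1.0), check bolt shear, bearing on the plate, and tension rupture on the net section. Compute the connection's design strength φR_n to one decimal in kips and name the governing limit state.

131.0 kips (net-section rupture governs)

Bolt shear: A_b = π(1.125)²/4 = 0.99402 in². φR_n = 0.75 × 68 × 0.99402 × 12 × 1 = 608.3 kips.
Bearing (0.25 in plate, F_u = 65 ksi): end bolts L_c = 2.125 − 1.25/2 = 1.5, R_n = min(1.2×1.5×0.25×65, 2.4×1.125×0.25×65) = 29.25 kips/bolt; interior L_c = 4.0625 − 1.25 = 2.8125, R_n = 43.875 kips/bolt. φR_n = 0.75 × (3×29.25 + 9×43.875) = 362.0 kips.
Tension rupture (net): A_n = (14.6875 − 3×1.3125)×0.25 = 2.6875 in² (U = 1.0, A_e = A_n). φR_n = 0.75 × 65 × 2.6875 = 131.0 kips.
Governing: min(608.3, 362.0, 131.0) = 131.0 kips → net-section rupture.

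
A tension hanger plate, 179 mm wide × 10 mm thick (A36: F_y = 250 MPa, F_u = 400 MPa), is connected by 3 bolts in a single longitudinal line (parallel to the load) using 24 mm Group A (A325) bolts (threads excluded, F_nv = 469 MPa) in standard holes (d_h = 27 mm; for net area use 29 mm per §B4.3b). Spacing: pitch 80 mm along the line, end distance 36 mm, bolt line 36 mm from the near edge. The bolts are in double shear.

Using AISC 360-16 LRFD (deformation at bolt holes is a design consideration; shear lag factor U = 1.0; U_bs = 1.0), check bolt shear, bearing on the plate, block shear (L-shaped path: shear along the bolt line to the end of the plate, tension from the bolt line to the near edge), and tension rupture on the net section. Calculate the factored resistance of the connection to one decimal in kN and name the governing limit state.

285.0 kN (block shear governs)

Bolt shear: A_b = π(24)²/4 = 452.39 mm². φR_n = 0.75 × 469 × 452.39 × 3 × 2 = 954.8 kN.
Bearing (10 mm plate, F_u = 400 MPa): end bolts L_c = 36 − 27/2 = 22.5, R_n = min(1.2×22.5×10×400, 2.4×24×10×400) = 108 kN/bolt; interior L_c = 80 − 27 = 53, R_n = 230.4 kN/bolt. φR_n = 0.75 × (1×108 + 2×230.4) = 426.6 kN.
Block shear: shear path 1×[36+2×80] = 1×196 mm, A_gv = 1960, A_nv = 1×(196 − 2.5×29)×10 = 1235 mm²; tension to near edge: (36 − 0.5×29)×10 = 215 mm². R_n = min(0.6×400×1235, 0.6×250×1960) + 1.0×400×215 = min(296.4, 294) + 86 = 380 kN. φR_n = 0.75 × 380 = 285.0 kN.
Tension rupture (net): A_n = (179 − 1×29)×10 = 1500 mm² (U = 1.0, A_e = A_n). φR_n = 0.75 × 400 × 1500 = 450.0 kN.
Governing: min(954.8, 426.6, 285.0, 450.0) = 285.0 kN → block shear.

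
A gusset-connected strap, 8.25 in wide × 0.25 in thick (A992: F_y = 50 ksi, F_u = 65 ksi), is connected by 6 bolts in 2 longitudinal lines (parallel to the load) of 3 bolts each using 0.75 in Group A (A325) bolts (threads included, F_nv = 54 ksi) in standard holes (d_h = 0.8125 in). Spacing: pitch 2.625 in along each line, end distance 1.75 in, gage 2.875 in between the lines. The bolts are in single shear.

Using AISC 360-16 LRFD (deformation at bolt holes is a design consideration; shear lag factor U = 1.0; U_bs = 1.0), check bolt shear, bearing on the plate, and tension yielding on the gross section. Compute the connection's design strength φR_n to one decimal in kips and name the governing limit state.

92.8 kips (gross-section yield governs)

Bolt shear: A_b = π(0.75)²/4 = 0.44179 in². φR_n = 0.75 × 54 × 0.44179 × 6 × 1 = 107.4 kips.
Bearing (0.25 in plate, F_u = 65 ksi): end bolts L_c = 1.75 − 0.8125/2 = 1.34375, R_n = min(1.2×1.34375×0.25×65, 2.4×0.75×0.25×65) = 26.203 kips/bolt; interior L_c = 2.625 − 0.8125 = 1.8125, R_n = 29.25 kips/bolt. φR_n = 0.75 × (2×26.203 + 4×29.25) = 127.1 kips.
Tension yield (gross): A_g = 8.25×0.25 = 2.0625 in². φR_n = 0.90 × 50 × 2.0625 = 92.8 kips.
Governing: min(107.4, 127.1, 92.8) = 92.8 kips → gross-section yield.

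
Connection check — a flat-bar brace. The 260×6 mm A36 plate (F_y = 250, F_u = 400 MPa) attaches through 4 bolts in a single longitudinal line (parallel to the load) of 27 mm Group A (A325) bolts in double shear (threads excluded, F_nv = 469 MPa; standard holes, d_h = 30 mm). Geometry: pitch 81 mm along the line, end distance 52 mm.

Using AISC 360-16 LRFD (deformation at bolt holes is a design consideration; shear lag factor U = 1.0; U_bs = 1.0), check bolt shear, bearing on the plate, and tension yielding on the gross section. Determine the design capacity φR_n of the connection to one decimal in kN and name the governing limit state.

Bolt shear: A_b = π(27)²/4 = 572.56 mm². φR_n = 0.75 × 469 × 572.56 × 4 × 2 = 1611.2 kN.
Bearing (6 mm plate, F_u = 400 MPa): end bolts L_c = 52 − 30/2 = 37, R_n = min(1.2×37×6×400, 2.4×27×6×400) = 106.56 kN/bolt; interior L_c = 81 − 30 = 51, R_n = 146.88 kN/bolt. φR_n = 0.75 × (1×106.56 + 3×146.88) = 410.4 kN.
Tension yield (gross): A_g = 260×6 = 1560 mm². φR_n = 0.90 × 250 × 1560 = 351.0 kN.
Governing: min(1611.2, 410.4, 351.0) = 351.0 kN → gross-section yield.

351.0 kN (gross-section yield governs)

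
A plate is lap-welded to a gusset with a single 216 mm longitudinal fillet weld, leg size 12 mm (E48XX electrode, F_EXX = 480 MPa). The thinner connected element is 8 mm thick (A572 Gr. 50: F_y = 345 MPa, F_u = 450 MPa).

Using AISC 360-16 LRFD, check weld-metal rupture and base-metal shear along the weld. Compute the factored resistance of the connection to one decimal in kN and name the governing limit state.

Weld metal: throat = 0.707×12 = 8.484 mm, L = 216 mm. φR_n = 0.75 × 0.6 × 480 × 8.484 × 216 = 395.8 kN.
Base metal shear (8 mm plate): yield φR_n = 1.0×0.6×345×8×216 = 357.7 kN; rupture φR_n = 0.75×0.6×450×8×216 = 349.9 kN; take 349.9 kN (rupture).
Governing: min(395.8, 349.9) = 349.9 kN → base-metal shear.

349.9 kN (base-metal shear governs)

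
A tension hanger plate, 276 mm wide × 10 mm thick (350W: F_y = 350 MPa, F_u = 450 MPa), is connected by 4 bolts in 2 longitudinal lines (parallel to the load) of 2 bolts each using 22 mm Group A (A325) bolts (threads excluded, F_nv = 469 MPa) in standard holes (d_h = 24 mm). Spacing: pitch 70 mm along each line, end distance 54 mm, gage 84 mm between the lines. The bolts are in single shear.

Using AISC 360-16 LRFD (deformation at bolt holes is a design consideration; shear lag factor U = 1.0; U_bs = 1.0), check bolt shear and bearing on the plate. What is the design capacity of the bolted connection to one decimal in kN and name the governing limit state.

534.8 kN (bolt shear governs)

Bolt shear: A_b = π(22)²/4 = 380.13 mm². φR_n = 0.75 × 469 × 380.13 × 4 × 1 = 534.8 kN.
Bearing (10 mm plate, F_u = 450 MPa): end bolts L_c = 54 − 24/2 = 42, R_n = min(1.2×42×10×450, 2.4×22×10×450) = 226.8 kN/bolt; interior L_c = 70 − 24 = 46, R_n = 237.6 kN/bolt. φR_n = 0.75 × (2×226.8 + 2×237.6) = 696.6 kN.
Governing: min(534.8, 696.6) = 534.8 kN → bolt shear.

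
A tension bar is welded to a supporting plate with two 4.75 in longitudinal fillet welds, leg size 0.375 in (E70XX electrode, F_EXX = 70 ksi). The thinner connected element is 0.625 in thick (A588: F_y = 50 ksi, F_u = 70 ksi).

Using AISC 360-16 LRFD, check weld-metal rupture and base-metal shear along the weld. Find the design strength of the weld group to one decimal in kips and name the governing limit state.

Weld metal: throat = 0.707×0.375 = 0.26513 in, L = 2×4.75 = 9.5 in. φR_n = 0.75 × 0.6 × 70 × 0.26513 × 9.5 = 79.3 kips.
Base metal shear (0.625 in plate): yield φR_n = 1.0×0.6×50×0.625×9.5 = 178.1 kips; rupture φR_n = 0.75×0.6×70×0.625×9.5 = 187.0 kips; take 178.1 kips (yield).
Governing: min(79.3, 178.1) = 79.3 kips → weld metal.

79.3 kips (weld metal governs)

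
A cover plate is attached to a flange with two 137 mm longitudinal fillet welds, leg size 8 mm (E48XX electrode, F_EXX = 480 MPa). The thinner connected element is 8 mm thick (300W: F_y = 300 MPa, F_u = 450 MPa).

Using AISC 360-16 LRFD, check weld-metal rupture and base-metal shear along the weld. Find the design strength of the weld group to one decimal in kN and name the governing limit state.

334.7 kN (weld metal governs)

Weld metal: throat = 0.707×8 = 5.656 mm, L = 2×137 = 274 mm. φR_n = 0.75 × 0.6 × 480 × 5.656 × 274 = 334.7 kN.
Base metal shear (8 mm plate): yield φR_n = 1.0×0.6×300×8×274 = 394.6 kN; rupture φR_n = 0.75×0.6×450×8×274 = 443.9 kN; take 394.6 kN (yield).
Governing: min(334.7, 394.6) = 334.7 kN → weld metal.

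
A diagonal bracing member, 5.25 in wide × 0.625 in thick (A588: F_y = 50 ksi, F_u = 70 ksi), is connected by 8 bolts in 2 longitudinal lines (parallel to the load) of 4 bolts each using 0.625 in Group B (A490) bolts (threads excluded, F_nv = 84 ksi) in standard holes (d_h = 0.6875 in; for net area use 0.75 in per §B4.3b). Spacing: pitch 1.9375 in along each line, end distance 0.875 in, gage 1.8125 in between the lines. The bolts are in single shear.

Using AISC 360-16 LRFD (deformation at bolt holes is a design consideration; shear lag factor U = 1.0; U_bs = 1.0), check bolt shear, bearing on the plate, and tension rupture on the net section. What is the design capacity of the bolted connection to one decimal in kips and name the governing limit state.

123.0 kips (net-section rupture governs)

Bolt shear: A_b = π(0.625)²/4 = 0.3068 in². φR_n = 0.75 × 84 × 0.3068 × 8 × 1 = 154.6 kips.
Bearing (0.625 in plate, F_u = 70 ksi): end bolts L_c = 0.875 − 0.6875/2 = 0.53125, R_n = min(1.2×0.53125×0.625×70, 2.4×0.625×0.625×70) = 27.891 kips/bolt; interior L_c = 1.9375 − 0.6875 = 1.25, R_n = 65.625 kips/bolt. φR_n = 0.75 × (2×27.891 + 6×65.625) = 337.1 kips.
Tension rupture (net): A_n = (5.25 − 2×0.75)×0.625 = 2.3438 in² (U = 1.0, A_e = A_n). φR_n = 0.75 × 70 × 2.3438 = 123.0 kips.
Governing: min(154.6, 337.1, 123.0) = 123.0 kips → net-section rupture.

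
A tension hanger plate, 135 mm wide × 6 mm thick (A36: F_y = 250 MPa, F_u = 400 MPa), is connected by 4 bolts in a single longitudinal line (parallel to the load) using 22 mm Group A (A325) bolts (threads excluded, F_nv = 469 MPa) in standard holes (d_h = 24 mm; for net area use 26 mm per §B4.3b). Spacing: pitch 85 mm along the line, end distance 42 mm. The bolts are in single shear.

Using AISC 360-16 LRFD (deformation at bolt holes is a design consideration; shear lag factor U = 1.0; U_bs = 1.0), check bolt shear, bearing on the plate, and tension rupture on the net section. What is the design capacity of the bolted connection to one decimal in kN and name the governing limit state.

196.2 kN (net-section rupture governs)

Bolt shear: A_b = π(22)²/4 = 380.13 mm². φR_n = 0.75 × 469 × 380.13 × 4 × 1 = 534.8 kN.
Bearing (6 mm plate, F_u = 400 MPa): end bolts L_c = 42 − 24/2 = 30, R_n = min(1.2×30×6×400, 2.4×22×6×400) = 86.4 kN/bolt; interior L_c = 85 − 24 = 61, R_n = 126.72 kN/bolt. φR_n = 0.75 × (1×86.4 + 3×126.72) = 349.9 kN.
Tension rupture (net): A_n = (135 − 1×26)×6 = 654 mm² (U = 1.0, A_e = A_n). φR_n = 0.75 × 400 × 654 = 196.2 kN.
Governing: min(534.8, 349.9, 196.2) = 196.2 kN → net-section rupture.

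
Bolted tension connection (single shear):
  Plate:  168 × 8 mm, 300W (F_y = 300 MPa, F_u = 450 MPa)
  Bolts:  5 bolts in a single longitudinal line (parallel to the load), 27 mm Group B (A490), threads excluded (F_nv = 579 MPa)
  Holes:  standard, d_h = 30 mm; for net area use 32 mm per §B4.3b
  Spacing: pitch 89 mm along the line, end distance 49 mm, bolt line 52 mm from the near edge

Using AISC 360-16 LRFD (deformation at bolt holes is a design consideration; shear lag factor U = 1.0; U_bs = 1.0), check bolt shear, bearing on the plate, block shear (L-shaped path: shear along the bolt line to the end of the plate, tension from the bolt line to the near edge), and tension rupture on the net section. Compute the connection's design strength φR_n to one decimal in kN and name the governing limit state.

Bolt shear: A_b = π(27)²/4 = 572.56 mm². φR_n = 0.75 × 579 × 572.56 × 5 × 1 = 1243.2 kN.
Bearing (8 mm plate, F_u = 450 MPa): end bolts L_c = 49 − 30/2 = 34, R_n = min(1.2×34×8×450, 2.4×27×8×450) = 146.88 kN/bolt; interior L_c = 89 − 30 = 59, R_n = 233.28 kN/bolt. φR_n = 0.75 × (1×146.88 + 4×233.28) = 810.0 kN.
Block shear: shear path 1×[49+4×89] = 1×405 mm, A_gv = 3240, A_nv = 1×(405 − 4.5×32)×8 = 2088 mm²; tension to near edge: (52 − 0.5×32)×8 = 288 mm². R_n = min(0.6×450×2088, 0.6×300×3240) + 1.0×450×288 = min(563.76, 583.2) + 129.6 = 693.36 kN. φR_n = 0.75 × 693.36 = 520.0 kN.
Tension rupture (net): A_n = (168 − 1×32)×8 = 1088 mm² (U = 1.0, A_e = A_n). φR_n = 0.75 × 450 × 1088 = 367.2 kN.
Governing: min(1243.2, 810.0, 520.0, 367.2) = 367.2 kN → net-section rupture.

367.2 kN (net-section rupture governs)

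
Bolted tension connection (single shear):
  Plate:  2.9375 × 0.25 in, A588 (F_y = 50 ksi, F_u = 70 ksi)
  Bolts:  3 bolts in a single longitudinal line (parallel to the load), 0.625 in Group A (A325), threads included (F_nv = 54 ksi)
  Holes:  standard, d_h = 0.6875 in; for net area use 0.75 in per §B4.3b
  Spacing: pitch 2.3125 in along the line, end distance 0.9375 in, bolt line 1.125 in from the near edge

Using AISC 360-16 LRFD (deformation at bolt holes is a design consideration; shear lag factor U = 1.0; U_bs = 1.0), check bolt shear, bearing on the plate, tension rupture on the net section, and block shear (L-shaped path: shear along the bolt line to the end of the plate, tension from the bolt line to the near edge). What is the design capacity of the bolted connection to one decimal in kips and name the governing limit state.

Bolt shear: A_b = π(0.625)²/4 = 0.3068 in². φR_n = 0.75 × 54 × 0.3068 × 3 × 1 = 37.3 kips.
Bearing (0.25 in plate, F_u = 70 ksi): end bolts L_c = 0.9375 − 0.6875/2 = 0.59375, R_n = min(1.2×0.59375×0.25×70, 2.4×0.625×0.25×70) = 12.469 kips/bolt; interior L_c = 2.3125 − 0.6875 = 1.625, R_n = 26.25 kips/bolt. φR_n = 0.75 × (1×12.469 + 2×26.25) = 48.7 kips.
Tension rupture (net): A_n = (2.9375 − 1×0.75)×0.25 = 0.54688 in² (U = 1.0, A_e = A_n). φR_n = 0.75 × 70 × 0.54688 = 28.7 kips.
Block shear: shear path 1×[0.9375+2×2.3125] = 1×5.5625 in, A_gv = 1.3906, A_nv = 1×(5.5625 − 2.5×0.75)×0.25 = 0.92188 in²; tension to near edge: (1.125 − 0.5×0.75)×0.25 = 0.1875 in². R_n = min(0.6×70×0.92188, 0.6×50×1.3906) + 1.0×70×0.1875 = min(38.719, 41.718) + 13.125 = 51.844 kips. φR_n = 0.75 × 51.844 = 38.9 kips.
Governing: min(37.3, 48.7, 28.7, 38.9) = 28.7 kips → net-section rupture.

28.7 kips (net-section rupture governs)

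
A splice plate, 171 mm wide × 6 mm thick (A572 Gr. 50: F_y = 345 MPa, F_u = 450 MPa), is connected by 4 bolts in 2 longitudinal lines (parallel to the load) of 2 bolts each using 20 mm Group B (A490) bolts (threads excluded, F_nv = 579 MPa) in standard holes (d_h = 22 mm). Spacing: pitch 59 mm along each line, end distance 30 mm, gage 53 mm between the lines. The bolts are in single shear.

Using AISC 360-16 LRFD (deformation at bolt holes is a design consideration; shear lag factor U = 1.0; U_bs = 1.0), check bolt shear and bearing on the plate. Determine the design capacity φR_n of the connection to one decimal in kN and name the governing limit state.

Bolt shear: A_b = π(20)²/4 = 314.16 mm². φR_n = 0.75 × 579 × 314.16 × 4 × 1 = 545.7 kN.
Bearing (6 mm plate, F_u = 450 MPa): end bolts L_c = 30 − 22/2 = 19, R_n = min(1.2×19×6×450, 2.4×20×6×450) = 61.56 kN/bolt; interior L_c = 59 − 22 = 37, R_n = 119.88 kN/bolt. φR_n = 0.75 × (2×61.56 + 2×119.88) = 272.2 kN.
Governing: min(545.7, 272.2) = 272.2 kN → bearing.

272.2 kN (bearing governs)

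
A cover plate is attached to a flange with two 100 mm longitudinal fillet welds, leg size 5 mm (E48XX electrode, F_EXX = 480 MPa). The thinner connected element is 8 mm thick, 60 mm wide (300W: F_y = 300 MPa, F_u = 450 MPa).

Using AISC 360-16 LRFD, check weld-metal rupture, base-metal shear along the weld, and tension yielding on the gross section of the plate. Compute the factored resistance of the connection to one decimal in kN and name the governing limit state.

129.6 kN (gross-section yield governs)

Weld metal: throat = 0.707×5 = 3.535 mm, L = 2×100 = 200 mm. φR_n = 0.75 × 0.6 × 480 × 3.535 × 200 = 152.7 kN.
Base metal shear (8 mm plate): yield φR_n = 1.0×0.6×300×8×200 = 288.0 kN; rupture φR_n = 0.75×0.6×450×8×200 = 324.0 kN; take 288.0 kN (yield).
Tension yield (gross): A_g = 60×8 = 480 mm². φR_n = 0.90 × 300 × 480 = 129.6 kN.
Governing: min(152.7, 288.0, 129.6) = 129.6 kN → gross-section yield.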